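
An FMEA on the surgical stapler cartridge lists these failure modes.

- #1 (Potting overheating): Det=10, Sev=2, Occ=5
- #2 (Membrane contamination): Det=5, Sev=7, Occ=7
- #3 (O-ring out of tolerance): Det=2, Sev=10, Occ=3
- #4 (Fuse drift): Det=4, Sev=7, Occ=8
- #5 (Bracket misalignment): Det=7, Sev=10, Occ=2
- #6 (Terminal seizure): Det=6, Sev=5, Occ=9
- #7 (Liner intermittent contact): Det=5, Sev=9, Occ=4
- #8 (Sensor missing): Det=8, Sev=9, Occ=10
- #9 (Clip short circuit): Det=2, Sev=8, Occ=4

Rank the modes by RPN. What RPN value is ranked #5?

180

RPN = Severity × Occurrence × Detection:
  #1: 2 × 5 × 10 = 100
  #2: 7 × 7 × 5 = 245
  #3: 10 × 3 × 2 = 60
  #4: 7 × 8 × 4 = 224
  #5: 10 × 2 × 7 = 140
  #6: 5 × 9 × 6 = 270
  #7: 9 × 4 × 5 = 180
  #8: 9 × 10 × 8 = 720
  #9: 8 × 4 × 2 = 64
Sorted descending: 720, 270, 245, 224, 180, 140, 100, 64, 60.
The fifth-highest RPN is 180 (#7).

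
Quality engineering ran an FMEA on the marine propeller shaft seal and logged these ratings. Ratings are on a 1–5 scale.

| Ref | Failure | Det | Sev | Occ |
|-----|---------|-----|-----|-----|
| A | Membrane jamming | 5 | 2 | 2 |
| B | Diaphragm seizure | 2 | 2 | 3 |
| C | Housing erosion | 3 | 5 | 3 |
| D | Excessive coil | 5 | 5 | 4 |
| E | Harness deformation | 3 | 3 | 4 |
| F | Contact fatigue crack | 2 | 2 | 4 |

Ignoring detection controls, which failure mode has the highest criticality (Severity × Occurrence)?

Criticality = Severity × Occurrence:
  A: 2 × 2 = 4
  B: 2 × 3 = 6
  C: 5 × 3 = 15
  D: 5 × 4 = 20
  E: 3 × 4 = 12
  F: 2 × 4 = 8
Highest criticality is 20 → D.

D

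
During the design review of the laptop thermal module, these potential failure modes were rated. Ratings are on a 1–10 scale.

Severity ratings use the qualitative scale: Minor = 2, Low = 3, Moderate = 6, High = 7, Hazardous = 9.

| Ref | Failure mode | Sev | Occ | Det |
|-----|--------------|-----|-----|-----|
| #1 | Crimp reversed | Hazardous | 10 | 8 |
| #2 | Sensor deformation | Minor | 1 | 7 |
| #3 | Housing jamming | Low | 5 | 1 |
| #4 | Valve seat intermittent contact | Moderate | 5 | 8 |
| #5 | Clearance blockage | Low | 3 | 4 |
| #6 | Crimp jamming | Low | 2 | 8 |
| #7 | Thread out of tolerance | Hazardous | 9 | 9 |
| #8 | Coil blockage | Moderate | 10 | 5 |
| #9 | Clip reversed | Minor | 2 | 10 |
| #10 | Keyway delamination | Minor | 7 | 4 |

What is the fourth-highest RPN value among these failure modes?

RPN = Severity × Occurrence × Detection:
  #1: 9 × 10 × 8 = 720
  #2: 2 × 1 × 7 = 14
  #3: 3 × 5 × 1 = 15
  #4: 6 × 5 × 8 = 240
  #5: 3 × 3 × 4 = 36
  #6: 3 × 2 × 8 = 48
  #7: 9 × 9 × 9 = 729
  #8: 6 × 10 × 5 = 300
  #9: 2 × 2 × 10 = 40
  #10: 2 × 7 × 4 = 56
Sorted descending: 729, 720, 300, 240, 56, 48, 40, 36, 15, 14.
The fourth-highest RPN is 240 (#4).

240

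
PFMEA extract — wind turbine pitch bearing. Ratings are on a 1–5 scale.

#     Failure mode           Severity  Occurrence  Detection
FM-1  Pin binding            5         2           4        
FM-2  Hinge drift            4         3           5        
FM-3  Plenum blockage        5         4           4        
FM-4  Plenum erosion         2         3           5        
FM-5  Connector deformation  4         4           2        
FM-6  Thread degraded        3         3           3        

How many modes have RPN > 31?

4

RPN = Severity × Occurrence × Detection:
  FM-1: 5 × 2 × 4 = 40
  FM-2: 4 × 3 × 5 = 60
  FM-3: 5 × 4 × 4 = 80
  FM-4: 2 × 3 × 5 = 30
  FM-5: 4 × 4 × 2 = 32
  FM-6: 3 × 3 × 3 = 27
Modes with RPN > 31: FM-1 (40), FM-2 (60), FM-3 (80), FM-5 (32) → 4.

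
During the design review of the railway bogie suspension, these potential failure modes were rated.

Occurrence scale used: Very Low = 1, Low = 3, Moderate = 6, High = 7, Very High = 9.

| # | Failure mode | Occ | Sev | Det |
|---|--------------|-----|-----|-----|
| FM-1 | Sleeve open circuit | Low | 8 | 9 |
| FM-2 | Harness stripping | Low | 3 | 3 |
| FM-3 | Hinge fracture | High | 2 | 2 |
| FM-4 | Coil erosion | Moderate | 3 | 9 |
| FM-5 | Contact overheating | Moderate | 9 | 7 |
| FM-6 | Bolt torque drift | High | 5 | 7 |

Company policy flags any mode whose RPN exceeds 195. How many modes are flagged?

3

RPN = Severity × Occurrence × Detection:
  FM-1: 8 × 3 × 9 = 216
  FM-2: 3 × 3 × 3 = 27
  FM-3: 2 × 7 × 2 = 28
  FM-4: 3 × 6 × 9 = 162
  FM-5: 9 × 6 × 7 = 378
  FM-6: 5 × 7 × 7 = 245
Modes with RPN > 195: FM-1 (216), FM-5 (378), FM-6 (245) → 3.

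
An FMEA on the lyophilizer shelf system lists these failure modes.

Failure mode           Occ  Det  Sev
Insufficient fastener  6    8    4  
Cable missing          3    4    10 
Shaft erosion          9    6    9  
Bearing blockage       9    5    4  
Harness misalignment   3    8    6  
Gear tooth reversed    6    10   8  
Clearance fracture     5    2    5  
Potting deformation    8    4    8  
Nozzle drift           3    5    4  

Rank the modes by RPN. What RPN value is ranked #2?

480

RPN = Severity × Occurrence × Detection:
  Insufficient fastener: 4 × 6 × 8 = 192
  Cable missing: 10 × 3 × 4 = 120
  Shaft erosion: 9 × 9 × 6 = 486
  Bearing blockage: 4 × 9 × 5 = 180
  Harness misalignment: 6 × 3 × 8 = 144
  Gear tooth reversed: 8 × 6 × 10 = 480
  Clearance fracture: 5 × 5 × 2 = 50
  Potting deformation: 8 × 8 × 4 = 256
  Nozzle drift: 4 × 3 × 5 = 60
Sorted descending: 486, 480, 256, 192, 180, 144, 120, 60, 50.
The second-highest RPN is 480 (Gear tooth reversed).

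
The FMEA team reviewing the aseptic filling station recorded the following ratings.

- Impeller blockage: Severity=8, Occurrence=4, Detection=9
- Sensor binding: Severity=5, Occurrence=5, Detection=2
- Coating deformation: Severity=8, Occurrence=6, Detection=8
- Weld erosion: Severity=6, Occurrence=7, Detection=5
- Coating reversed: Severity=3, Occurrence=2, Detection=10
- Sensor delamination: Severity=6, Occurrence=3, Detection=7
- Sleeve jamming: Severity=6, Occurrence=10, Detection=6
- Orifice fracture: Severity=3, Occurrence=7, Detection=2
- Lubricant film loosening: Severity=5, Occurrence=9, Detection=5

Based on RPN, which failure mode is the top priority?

Coating deformation

RPN = Severity × Occurrence × Detection:
  Impeller blockage: 8 × 4 × 9 = 288
  Sensor binding: 5 × 5 × 2 = 50
  Coating deformation: 8 × 6 × 8 = 384
  Weld erosion: 6 × 7 × 5 = 210
  Coating reversed: 3 × 2 × 10 = 60
  Sensor delamination: 6 × 3 × 7 = 126
  Sleeve jamming: 6 × 10 × 6 = 360
  Orifice fracture: 3 × 7 × 2 = 42
  Lubricant film loosening: 5 × 9 × 5 = 225
Highest RPN is 384 → Coating deformation.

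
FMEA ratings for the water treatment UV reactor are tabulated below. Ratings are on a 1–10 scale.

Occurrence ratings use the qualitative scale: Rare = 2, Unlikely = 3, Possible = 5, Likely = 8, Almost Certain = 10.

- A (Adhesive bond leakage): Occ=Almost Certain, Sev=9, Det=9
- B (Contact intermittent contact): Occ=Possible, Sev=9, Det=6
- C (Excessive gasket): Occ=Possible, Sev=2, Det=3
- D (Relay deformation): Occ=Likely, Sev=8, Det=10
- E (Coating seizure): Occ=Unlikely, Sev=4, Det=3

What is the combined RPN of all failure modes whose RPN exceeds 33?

RPN = Severity × Occurrence × Detection:
  A: 9 × 10 × 9 = 810
  B: 9 × 5 × 6 = 270
  C: 2 × 5 × 3 = 30
  D: 8 × 8 × 10 = 640
  E: 4 × 3 × 3 = 36
RPN > 33: A (810), B (270), D (640), E (36).
Sum: 810 + 270 + 640 + 36 = 1756.

1756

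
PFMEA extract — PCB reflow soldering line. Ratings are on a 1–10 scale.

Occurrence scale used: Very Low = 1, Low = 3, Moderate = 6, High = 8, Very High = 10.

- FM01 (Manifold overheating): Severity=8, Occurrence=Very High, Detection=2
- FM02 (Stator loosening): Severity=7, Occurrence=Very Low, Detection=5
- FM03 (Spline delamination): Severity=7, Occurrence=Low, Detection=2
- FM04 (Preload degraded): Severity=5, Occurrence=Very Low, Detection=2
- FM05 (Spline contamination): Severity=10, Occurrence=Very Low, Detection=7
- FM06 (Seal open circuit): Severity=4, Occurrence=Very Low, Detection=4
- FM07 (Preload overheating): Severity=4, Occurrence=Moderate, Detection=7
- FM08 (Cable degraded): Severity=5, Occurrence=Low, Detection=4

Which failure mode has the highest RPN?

RPN = Severity × Occurrence × Detection:
  FM01: 8 × 10 × 2 = 160
  FM02: 7 × 1 × 5 = 35
  FM03: 7 × 3 × 2 = 42
  FM04: 5 × 1 × 2 = 10
  FM05: 10 × 1 × 7 = 70
  FM06: 4 × 1 × 4 = 16
  FM07: 4 × 6 × 7 = 168
  FM08: 5 × 3 × 4 = 60
Highest RPN is 168 → FM07.

FM07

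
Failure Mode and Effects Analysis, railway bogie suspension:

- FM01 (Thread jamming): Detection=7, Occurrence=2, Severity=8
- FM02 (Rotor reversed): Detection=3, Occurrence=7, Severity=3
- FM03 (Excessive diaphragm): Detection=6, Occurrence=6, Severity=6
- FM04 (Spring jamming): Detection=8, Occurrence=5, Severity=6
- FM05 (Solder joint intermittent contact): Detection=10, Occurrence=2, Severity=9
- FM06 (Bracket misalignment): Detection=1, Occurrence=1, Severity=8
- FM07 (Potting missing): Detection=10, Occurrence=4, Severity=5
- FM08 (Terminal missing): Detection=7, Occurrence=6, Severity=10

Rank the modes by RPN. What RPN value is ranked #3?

RPN = Severity × Occurrence × Detection:
  FM01: 8 × 2 × 7 = 112
  FM02: 3 × 7 × 3 = 63
  FM03: 6 × 6 × 6 = 216
  FM04: 6 × 5 × 8 = 240
  FM05: 9 × 2 × 10 = 180
  FM06: 8 × 1 × 1 = 8
  FM07: 5 × 4 × 10 = 200
  FM08: 10 × 6 × 7 = 420
Sorted descending: 420, 240, 216, 200, 180, 112, 63, 8.
The third-highest RPN is 216 (FM03).

216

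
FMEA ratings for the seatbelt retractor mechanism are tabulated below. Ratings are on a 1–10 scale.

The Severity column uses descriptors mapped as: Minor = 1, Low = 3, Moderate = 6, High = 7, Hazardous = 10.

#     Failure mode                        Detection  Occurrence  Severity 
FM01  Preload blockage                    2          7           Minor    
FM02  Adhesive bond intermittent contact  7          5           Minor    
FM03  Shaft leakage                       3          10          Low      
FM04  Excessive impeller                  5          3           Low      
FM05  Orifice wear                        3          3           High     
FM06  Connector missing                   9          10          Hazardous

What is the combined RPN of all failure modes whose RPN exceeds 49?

RPN = Severity × Occurrence × Detection:
  FM01: 1 × 7 × 2 = 14
  FM02: 1 × 5 × 7 = 35
  FM03: 3 × 10 × 3 = 90
  FM04: 3 × 3 × 5 = 45
  FM05: 7 × 3 × 3 = 63
  FM06: 10 × 10 × 9 = 900
RPN > 49: FM03 (90), FM05 (63), FM06 (900).
Sum: 90 + 63 + 900 = 1053.

1053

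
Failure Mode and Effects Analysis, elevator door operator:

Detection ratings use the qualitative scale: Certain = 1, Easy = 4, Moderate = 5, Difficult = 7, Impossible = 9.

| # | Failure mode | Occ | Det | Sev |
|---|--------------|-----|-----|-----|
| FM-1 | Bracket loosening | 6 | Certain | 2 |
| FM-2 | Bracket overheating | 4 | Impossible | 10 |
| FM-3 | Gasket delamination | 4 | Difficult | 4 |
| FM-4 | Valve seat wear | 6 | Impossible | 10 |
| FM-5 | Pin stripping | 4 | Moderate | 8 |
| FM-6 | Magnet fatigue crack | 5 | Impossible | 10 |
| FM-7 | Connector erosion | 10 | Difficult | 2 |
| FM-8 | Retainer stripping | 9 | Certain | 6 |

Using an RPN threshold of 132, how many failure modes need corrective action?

5

RPN = Severity × Occurrence × Detection:
  FM-1: 2 × 6 × 1 = 12
  FM-2: 10 × 4 × 9 = 360
  FM-3: 4 × 4 × 7 = 112
  FM-4: 10 × 6 × 9 = 540
  FM-5: 8 × 4 × 5 = 160
  FM-6: 10 × 5 × 9 = 450
  FM-7: 2 × 10 × 7 = 140
  FM-8: 6 × 9 × 1 = 54
Modes with RPN ≥ 132: FM-2 (360), FM-4 (540), FM-5 (160), FM-6 (450), FM-7 (140) → 5.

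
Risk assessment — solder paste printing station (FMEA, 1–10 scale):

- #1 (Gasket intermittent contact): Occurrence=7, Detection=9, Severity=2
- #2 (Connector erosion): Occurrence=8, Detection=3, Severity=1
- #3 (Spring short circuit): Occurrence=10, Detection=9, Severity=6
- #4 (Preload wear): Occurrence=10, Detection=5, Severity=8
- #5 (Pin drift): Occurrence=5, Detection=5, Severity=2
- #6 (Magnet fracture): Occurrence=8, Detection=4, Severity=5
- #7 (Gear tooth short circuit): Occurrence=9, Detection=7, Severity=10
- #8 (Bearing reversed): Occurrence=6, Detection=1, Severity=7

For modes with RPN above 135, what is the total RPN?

RPN = Severity × Occurrence × Detection:
  #1: 2 × 7 × 9 = 126
  #2: 1 × 8 × 3 = 24
  #3: 6 × 10 × 9 = 540
  #4: 8 × 10 × 5 = 400
  #5: 2 × 5 × 5 = 50
  #6: 5 × 8 × 4 = 160
  #7: 10 × 9 × 7 = 630
  #8: 7 × 6 × 1 = 42
RPN > 135: #3 (540), #4 (400), #6 (160), #7 (630).
Sum: 540 + 400 + 160 + 630 = 1730.

1730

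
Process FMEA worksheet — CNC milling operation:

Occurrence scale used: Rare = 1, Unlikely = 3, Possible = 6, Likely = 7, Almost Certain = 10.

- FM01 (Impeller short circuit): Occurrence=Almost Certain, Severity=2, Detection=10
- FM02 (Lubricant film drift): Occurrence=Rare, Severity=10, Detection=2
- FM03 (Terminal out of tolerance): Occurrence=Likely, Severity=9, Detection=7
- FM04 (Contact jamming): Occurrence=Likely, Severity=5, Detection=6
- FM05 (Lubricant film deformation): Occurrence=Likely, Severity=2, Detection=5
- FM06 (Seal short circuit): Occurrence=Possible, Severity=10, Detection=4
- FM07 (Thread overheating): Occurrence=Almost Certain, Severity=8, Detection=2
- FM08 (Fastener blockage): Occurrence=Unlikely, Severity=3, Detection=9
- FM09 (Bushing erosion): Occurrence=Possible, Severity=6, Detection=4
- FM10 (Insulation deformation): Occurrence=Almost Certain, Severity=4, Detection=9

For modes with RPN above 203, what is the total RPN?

RPN = Severity × Occurrence × Detection:
  FM01: 2 × 10 × 10 = 200
  FM02: 10 × 1 × 2 = 20
  FM03: 9 × 7 × 7 = 441
  FM04: 5 × 7 × 6 = 210
  FM05: 2 × 7 × 5 = 70
  FM06: 10 × 6 × 4 = 240
  FM07: 8 × 10 × 2 = 160
  FM08: 3 × 3 × 9 = 81
  FM09: 6 × 6 × 4 = 144
  FM10: 4 × 10 × 9 = 360
RPN > 203: FM03 (441), FM04 (210), FM06 (240), FM10 (360).
Sum: 441 + 210 + 240 + 360 = 1251.

1251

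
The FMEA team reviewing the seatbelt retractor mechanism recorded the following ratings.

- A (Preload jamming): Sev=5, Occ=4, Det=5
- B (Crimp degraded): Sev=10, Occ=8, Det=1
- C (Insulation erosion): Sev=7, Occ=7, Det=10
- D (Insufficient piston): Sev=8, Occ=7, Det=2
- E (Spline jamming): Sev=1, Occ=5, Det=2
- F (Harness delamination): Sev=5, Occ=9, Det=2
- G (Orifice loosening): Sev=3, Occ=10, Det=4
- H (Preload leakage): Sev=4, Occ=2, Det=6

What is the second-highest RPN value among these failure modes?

RPN = Severity × Occurrence × Detection:
  A: 5 × 4 × 5 = 100
  B: 10 × 8 × 1 = 80
  C: 7 × 7 × 10 = 490
  D: 8 × 7 × 2 = 112
  E: 1 × 5 × 2 = 10
  F: 5 × 9 × 2 = 90
  G: 3 × 10 × 4 = 120
  H: 4 × 2 × 6 = 48
Sorted descending: 490, 120, 112, 100, 90, 80, 48, 10.
The second-highest RPN is 120 (G).

120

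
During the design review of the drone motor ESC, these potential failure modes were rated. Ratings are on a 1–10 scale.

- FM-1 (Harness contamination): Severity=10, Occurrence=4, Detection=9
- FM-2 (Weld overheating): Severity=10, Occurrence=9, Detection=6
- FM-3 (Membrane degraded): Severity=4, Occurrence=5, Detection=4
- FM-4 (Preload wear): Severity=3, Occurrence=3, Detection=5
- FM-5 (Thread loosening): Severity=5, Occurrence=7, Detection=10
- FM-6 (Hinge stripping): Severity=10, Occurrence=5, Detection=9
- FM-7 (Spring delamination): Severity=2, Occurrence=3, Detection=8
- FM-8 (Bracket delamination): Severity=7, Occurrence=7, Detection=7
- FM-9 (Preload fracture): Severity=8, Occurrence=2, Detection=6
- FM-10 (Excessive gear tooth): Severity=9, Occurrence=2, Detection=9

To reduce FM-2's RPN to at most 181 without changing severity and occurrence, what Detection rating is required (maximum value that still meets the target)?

FM-2: S=10, O=9, D=6 → current RPN = 540.
Fixed product = 90. Need 90 × D ≤ 181, so D ≤ 181/90 = 2.01.
Maximum integer Detection rating = 2 (gives RPN 180; D=3 would give 270 > 181).

2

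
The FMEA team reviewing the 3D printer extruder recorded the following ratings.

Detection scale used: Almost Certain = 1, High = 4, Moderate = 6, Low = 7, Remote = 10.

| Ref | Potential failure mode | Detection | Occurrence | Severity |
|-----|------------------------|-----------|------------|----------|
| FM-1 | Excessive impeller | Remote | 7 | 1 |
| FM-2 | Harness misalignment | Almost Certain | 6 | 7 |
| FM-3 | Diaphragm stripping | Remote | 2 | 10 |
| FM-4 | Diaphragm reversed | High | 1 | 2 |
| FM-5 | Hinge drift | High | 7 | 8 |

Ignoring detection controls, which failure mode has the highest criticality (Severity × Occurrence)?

Criticality = Severity × Occurrence:
  FM-1: 1 × 7 = 7
  FM-2: 7 × 6 = 42
  FM-3: 10 × 2 = 20
  FM-4: 2 × 1 = 2
  FM-5: 8 × 7 = 56
Highest criticality is 56 → FM-5.

FM-5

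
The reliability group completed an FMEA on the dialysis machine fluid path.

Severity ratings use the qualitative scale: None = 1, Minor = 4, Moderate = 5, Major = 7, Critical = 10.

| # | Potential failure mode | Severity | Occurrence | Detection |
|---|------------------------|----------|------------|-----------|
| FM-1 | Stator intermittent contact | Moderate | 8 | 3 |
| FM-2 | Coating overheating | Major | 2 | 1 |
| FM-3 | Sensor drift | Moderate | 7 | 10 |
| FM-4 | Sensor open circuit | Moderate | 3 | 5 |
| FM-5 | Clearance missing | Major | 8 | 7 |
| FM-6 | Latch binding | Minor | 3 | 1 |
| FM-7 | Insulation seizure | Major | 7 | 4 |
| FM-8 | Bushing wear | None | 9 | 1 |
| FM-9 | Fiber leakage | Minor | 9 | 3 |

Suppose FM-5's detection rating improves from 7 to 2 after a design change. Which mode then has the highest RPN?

RPN = Severity × Occurrence × Detection:
  FM-1: 5 × 8 × 3 = 120
  FM-2: 7 × 2 × 1 = 14
  FM-3: 5 × 7 × 10 = 350
  FM-4: 5 × 3 × 5 = 75
  FM-5: 7 × 8 × 7 = 392
  FM-6: 4 × 3 × 1 = 12
  FM-7: 7 × 7 × 4 = 196
  FM-8: 1 × 9 × 1 = 9
  FM-9: 4 × 9 × 3 = 108
After action: FM-5 → 7 × 8 × 2 = 112.
Revised RPNs: FM-3=350, FM-7=196, FM-1=120, FM-5=112, FM-9=108, FM-4=75, FM-2=14, FM-6=12, FM-8=9.
Highest is now FM-3 (350).

FM-3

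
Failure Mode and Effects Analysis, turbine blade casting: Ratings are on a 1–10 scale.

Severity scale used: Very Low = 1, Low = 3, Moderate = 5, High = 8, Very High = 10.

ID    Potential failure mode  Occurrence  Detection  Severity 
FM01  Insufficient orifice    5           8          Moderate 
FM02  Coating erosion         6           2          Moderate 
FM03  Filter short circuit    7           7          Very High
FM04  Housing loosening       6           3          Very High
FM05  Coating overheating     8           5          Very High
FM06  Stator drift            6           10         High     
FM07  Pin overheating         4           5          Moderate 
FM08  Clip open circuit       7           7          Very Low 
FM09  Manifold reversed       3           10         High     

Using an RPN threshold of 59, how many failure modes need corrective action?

RPN = Severity × Occurrence × Detection:
  FM01: 5 × 5 × 8 = 200
  FM02: 5 × 6 × 2 = 60
  FM03: 10 × 7 × 7 = 490
  FM04: 10 × 6 × 3 = 180
  FM05: 10 × 8 × 5 = 400
  FM06: 8 × 6 × 10 = 480
  FM07: 5 × 4 × 5 = 100
  FM08: 1 × 7 × 7 = 49
  FM09: 8 × 3 × 10 = 240
Modes with RPN ≥ 59: FM01 (200), FM02 (60), FM03 (490), FM04 (180), FM05 (400), FM06 (480), FM07 (100), FM09 (240) → 8.

8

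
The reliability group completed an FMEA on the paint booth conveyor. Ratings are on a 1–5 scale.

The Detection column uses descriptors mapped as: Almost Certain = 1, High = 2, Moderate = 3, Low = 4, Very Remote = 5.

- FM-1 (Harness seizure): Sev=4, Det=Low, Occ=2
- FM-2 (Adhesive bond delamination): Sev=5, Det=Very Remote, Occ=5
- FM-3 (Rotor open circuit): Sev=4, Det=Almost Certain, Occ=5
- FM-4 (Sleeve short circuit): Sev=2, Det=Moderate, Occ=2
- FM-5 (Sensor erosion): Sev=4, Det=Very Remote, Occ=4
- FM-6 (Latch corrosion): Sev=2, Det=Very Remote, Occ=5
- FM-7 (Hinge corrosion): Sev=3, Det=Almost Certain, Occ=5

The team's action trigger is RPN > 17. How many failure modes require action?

5

RPN = Severity × Occurrence × Detection:
  FM-1: 4 × 2 × 4 = 32
  FM-2: 5 × 5 × 5 = 125
  FM-3: 4 × 5 × 1 = 20
  FM-4: 2 × 2 × 3 = 12
  FM-5: 4 × 4 × 5 = 80
  FM-6: 2 × 5 × 5 = 50
  FM-7: 3 × 5 × 1 = 15
Modes with RPN > 17: FM-1 (32), FM-2 (125), FM-3 (20), FM-5 (80), FM-6 (50) → 5.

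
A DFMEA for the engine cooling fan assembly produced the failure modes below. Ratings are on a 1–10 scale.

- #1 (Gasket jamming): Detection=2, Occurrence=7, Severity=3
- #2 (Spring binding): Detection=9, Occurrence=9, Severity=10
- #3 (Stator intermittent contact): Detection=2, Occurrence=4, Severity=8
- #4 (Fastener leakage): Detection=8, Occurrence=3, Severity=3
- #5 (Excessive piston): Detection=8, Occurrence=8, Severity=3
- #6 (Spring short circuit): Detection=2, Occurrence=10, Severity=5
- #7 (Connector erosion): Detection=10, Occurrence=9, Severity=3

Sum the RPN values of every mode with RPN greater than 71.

1444

RPN = Severity × Occurrence × Detection:
  #1: 3 × 7 × 2 = 42
  #2: 10 × 9 × 9 = 810
  #3: 8 × 4 × 2 = 64
  #4: 3 × 3 × 8 = 72
  #5: 3 × 8 × 8 = 192
  #6: 5 × 10 × 2 = 100
  #7: 3 × 9 × 10 = 270
RPN > 71: #2 (810), #4 (72), #5 (192), #6 (100), #7 (270).
Sum: 810 + 72 + 192 + 100 + 270 = 1444.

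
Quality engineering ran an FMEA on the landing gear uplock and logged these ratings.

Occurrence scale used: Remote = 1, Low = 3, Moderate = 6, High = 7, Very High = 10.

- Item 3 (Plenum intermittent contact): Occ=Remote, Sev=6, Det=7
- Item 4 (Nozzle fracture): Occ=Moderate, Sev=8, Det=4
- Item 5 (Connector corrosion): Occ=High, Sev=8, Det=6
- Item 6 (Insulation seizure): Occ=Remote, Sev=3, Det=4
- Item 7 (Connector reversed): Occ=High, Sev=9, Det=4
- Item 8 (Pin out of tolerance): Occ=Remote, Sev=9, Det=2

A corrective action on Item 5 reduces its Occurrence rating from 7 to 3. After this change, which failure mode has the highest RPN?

Item 7

RPN = Severity × Occurrence × Detection:
  Item 3: 6 × 1 × 7 = 42
  Item 4: 8 × 6 × 4 = 192
  Item 5: 8 × 7 × 6 = 336
  Item 6: 3 × 1 × 4 = 12
  Item 7: 9 × 7 × 4 = 252
  Item 8: 9 × 1 × 2 = 18
After action: Item 5 → 8 × 3 × 6 = 144.
Revised RPNs: Item 7=252, Item 4=192, Item 5=144, Item 3=42, Item 8=18, Item 6=12.
Highest is now Item 7 (252).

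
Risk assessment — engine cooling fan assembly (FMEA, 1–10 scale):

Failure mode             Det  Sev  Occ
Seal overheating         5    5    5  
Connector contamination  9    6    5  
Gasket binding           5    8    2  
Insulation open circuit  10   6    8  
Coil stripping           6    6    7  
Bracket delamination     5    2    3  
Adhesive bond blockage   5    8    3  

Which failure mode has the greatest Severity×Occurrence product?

Insulation open circuit

Criticality = Severity × Occurrence:
  Seal overheating: 5 × 5 = 25
  Connector contamination: 6 × 5 = 30
  Gasket binding: 8 × 2 = 16
  Insulation open circuit: 6 × 8 = 48
  Coil stripping: 6 × 7 = 42
  Bracket delamination: 2 × 3 = 6
  Adhesive bond blockage: 8 × 3 = 24
Highest criticality is 48 → Insulation open circuit.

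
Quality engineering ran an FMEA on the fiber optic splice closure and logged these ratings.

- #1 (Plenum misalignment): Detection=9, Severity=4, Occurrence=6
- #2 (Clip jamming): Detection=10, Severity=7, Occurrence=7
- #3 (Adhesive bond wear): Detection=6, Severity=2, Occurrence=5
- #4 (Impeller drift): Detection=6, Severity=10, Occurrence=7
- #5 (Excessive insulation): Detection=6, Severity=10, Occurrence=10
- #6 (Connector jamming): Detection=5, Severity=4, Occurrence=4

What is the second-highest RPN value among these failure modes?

490

RPN = Severity × Occurrence × Detection:
  #1: 4 × 6 × 9 = 216
  #2: 7 × 7 × 10 = 490
  #3: 2 × 5 × 6 = 60
  #4: 10 × 7 × 6 = 420
  #5: 10 × 10 × 6 = 600
  #6: 4 × 4 × 5 = 80
Sorted descending: 600, 490, 420, 216, 80, 60.
The second-highest RPN is 490 (#2).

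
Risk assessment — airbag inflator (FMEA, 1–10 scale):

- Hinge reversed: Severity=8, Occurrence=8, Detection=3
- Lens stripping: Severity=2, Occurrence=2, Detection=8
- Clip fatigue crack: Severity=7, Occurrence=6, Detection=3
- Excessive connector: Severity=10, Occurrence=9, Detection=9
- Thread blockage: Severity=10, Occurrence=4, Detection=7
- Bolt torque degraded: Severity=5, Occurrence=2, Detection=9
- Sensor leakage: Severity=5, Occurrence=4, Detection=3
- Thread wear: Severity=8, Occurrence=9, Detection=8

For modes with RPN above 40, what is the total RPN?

RPN = Severity × Occurrence × Detection:
  Hinge reversed: 8 × 8 × 3 = 192
  Lens stripping: 2 × 2 × 8 = 32
  Clip fatigue crack: 7 × 6 × 3 = 126
  Excessive connector: 10 × 9 × 9 = 810
  Thread blockage: 10 × 4 × 7 = 280
  Bolt torque degraded: 5 × 2 × 9 = 90
  Sensor leakage: 5 × 4 × 3 = 60
  Thread wear: 8 × 9 × 8 = 576
RPN > 40: Hinge reversed (192), Clip fatigue crack (126), Excessive connector (810), Thread blockage (280), Bolt torque degraded (90), Sensor leakage (60), Thread wear (576).
Sum: 192 + 126 + 810 + 280 + 90 + 60 + 576 = 2134.

2134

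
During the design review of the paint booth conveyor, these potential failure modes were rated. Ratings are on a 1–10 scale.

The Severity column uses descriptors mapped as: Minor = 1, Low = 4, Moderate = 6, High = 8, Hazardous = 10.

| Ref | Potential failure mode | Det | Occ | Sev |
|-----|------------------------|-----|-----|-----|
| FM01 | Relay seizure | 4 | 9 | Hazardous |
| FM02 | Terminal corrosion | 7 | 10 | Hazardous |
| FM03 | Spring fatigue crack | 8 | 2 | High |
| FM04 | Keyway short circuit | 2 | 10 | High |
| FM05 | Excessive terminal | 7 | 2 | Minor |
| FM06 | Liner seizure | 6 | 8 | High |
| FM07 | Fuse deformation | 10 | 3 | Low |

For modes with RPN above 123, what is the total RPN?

1732

RPN = Severity × Occurrence × Detection:
  FM01: 10 × 9 × 4 = 360
  FM02: 10 × 10 × 7 = 700
  FM03: 8 × 2 × 8 = 128
  FM04: 8 × 10 × 2 = 160
  FM05: 1 × 2 × 7 = 14
  FM06: 8 × 8 × 6 = 384
  FM07: 4 × 3 × 10 = 120
RPN > 123: FM01 (360), FM02 (700), FM03 (128), FM04 (160), FM06 (384).
Sum: 360 + 700 + 128 + 160 + 384 = 1732.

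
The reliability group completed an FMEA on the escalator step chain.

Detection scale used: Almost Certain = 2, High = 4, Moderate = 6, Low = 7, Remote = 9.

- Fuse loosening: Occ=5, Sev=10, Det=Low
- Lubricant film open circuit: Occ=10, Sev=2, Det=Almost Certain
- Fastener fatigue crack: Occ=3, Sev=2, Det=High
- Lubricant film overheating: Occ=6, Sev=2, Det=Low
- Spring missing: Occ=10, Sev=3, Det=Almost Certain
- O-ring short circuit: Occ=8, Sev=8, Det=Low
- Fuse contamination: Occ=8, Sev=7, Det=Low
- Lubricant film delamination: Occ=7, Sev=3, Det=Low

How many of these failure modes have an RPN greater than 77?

RPN = Severity × Occurrence × Detection:
  Fuse loosening: 10 × 5 × 7 = 350
  Lubricant film open circuit: 2 × 10 × 2 = 40
  Fastener fatigue crack: 2 × 3 × 4 = 24
  Lubricant film overheating: 2 × 6 × 7 = 84
  Spring missing: 3 × 10 × 2 = 60
  O-ring short circuit: 8 × 8 × 7 = 448
  Fuse contamination: 7 × 8 × 7 = 392
  Lubricant film delamination: 3 × 7 × 7 = 147
Modes with RPN > 77: Fuse loosening (350), Lubricant film overheating (84), O-ring short circuit (448), Fuse contamination (392), Lubricant film delamination (147) → 5.

5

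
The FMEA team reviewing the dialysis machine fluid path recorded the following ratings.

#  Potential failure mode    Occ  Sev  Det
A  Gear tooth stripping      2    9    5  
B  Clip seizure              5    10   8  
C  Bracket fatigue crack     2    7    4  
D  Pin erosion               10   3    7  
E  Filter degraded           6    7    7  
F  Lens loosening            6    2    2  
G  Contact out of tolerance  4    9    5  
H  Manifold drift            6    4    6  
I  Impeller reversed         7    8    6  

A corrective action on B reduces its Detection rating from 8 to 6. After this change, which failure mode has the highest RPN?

I

RPN = Severity × Occurrence × Detection:
  A: 9 × 2 × 5 = 90
  B: 10 × 5 × 8 = 400
  C: 7 × 2 × 4 = 56
  D: 3 × 10 × 7 = 210
  E: 7 × 6 × 7 = 294
  F: 2 × 6 × 2 = 24
  G: 9 × 4 × 5 = 180
  H: 4 × 6 × 6 = 144
  I: 8 × 7 × 6 = 336
After action: B → 10 × 5 × 6 = 300.
Revised RPNs: I=336, B=300, E=294, D=210, G=180, H=144, A=90, C=56, F=24.
Highest is now I (336).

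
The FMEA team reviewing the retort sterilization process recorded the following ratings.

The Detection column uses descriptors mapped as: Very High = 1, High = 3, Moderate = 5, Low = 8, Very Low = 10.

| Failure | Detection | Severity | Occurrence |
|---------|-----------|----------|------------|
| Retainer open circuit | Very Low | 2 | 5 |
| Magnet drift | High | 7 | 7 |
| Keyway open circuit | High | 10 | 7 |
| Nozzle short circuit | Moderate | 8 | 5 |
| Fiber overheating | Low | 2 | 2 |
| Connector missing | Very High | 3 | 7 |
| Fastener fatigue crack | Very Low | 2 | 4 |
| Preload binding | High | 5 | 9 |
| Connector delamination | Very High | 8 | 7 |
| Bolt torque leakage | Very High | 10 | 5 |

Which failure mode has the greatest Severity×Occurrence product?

Keyway open circuit

Criticality = Severity × Occurrence:
  Retainer open circuit: 2 × 5 = 10
  Magnet drift: 7 × 7 = 49
  Keyway open circuit: 10 × 7 = 70
  Nozzle short circuit: 8 × 5 = 40
  Fiber overheating: 2 × 2 = 4
  Connector missing: 3 × 7 = 21
  Fastener fatigue crack: 2 × 4 = 8
  Preload binding: 5 × 9 = 45
  Connector delamination: 8 × 7 = 56
  Bolt torque leakage: 10 × 5 = 50
Highest criticality is 70 → Keyway open circuit.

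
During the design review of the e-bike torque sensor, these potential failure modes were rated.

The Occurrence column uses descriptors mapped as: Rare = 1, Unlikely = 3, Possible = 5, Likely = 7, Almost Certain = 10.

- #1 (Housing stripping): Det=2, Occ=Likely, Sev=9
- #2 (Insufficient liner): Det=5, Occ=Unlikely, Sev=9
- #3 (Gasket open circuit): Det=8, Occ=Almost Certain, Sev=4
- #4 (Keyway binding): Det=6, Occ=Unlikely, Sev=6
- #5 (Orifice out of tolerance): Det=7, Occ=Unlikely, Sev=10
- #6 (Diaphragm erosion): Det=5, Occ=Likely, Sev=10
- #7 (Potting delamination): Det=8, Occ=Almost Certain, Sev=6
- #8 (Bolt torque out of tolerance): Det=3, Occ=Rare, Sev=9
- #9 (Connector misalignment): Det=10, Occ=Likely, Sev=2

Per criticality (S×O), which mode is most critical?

Criticality = Severity × Occurrence:
  #1: 9 × 7 = 63
  #2: 9 × 3 = 27
  #3: 4 × 10 = 40
  #4: 6 × 3 = 18
  #5: 10 × 3 = 30
  #6: 10 × 7 = 70
  #7: 6 × 10 = 60
  #8: 9 × 1 = 9
  #9: 2 × 7 = 14
Highest criticality is 70 → #6.

#6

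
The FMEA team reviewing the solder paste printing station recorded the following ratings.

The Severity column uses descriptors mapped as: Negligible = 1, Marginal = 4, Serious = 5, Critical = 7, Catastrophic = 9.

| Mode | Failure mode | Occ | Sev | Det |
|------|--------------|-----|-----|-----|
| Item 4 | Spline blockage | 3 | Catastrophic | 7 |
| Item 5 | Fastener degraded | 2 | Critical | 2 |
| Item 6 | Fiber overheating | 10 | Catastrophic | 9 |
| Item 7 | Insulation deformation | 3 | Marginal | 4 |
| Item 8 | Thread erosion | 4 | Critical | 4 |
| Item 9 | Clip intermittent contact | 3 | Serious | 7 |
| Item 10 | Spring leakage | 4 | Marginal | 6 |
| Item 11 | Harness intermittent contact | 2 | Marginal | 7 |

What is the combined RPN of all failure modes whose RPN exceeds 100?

RPN = Severity × Occurrence × Detection:
  Item 4: 9 × 3 × 7 = 189
  Item 5: 7 × 2 × 2 = 28
  Item 6: 9 × 10 × 9 = 810
  Item 7: 4 × 3 × 4 = 48
  Item 8: 7 × 4 × 4 = 112
  Item 9: 5 × 3 × 7 = 105
  Item 10: 4 × 4 × 6 = 96
  Item 11: 4 × 2 × 7 = 56
RPN > 100: Item 4 (189), Item 6 (810), Item 8 (112), Item 9 (105).
Sum: 189 + 810 + 112 + 105 = 1216.

1216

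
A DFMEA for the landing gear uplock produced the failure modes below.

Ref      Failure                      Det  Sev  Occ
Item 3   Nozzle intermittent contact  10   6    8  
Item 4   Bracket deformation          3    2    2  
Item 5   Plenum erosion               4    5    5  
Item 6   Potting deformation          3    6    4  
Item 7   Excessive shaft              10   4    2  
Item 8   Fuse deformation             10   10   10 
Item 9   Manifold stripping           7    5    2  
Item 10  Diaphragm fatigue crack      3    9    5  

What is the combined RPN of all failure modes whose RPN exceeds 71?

RPN = Severity × Occurrence × Detection:
  Item 3: 6 × 8 × 10 = 480
  Item 4: 2 × 2 × 3 = 12
  Item 5: 5 × 5 × 4 = 100
  Item 6: 6 × 4 × 3 = 72
  Item 7: 4 × 2 × 10 = 80
  Item 8: 10 × 10 × 10 = 1000
  Item 9: 5 × 2 × 7 = 70
  Item 10: 9 × 5 × 3 = 135
RPN > 71: Item 3 (480), Item 5 (100), Item 6 (72), Item 7 (80), Item 8 (1000), Item 10 (135).
Sum: 480 + 100 + 72 + 80 + 1000 + 135 = 1867.

1867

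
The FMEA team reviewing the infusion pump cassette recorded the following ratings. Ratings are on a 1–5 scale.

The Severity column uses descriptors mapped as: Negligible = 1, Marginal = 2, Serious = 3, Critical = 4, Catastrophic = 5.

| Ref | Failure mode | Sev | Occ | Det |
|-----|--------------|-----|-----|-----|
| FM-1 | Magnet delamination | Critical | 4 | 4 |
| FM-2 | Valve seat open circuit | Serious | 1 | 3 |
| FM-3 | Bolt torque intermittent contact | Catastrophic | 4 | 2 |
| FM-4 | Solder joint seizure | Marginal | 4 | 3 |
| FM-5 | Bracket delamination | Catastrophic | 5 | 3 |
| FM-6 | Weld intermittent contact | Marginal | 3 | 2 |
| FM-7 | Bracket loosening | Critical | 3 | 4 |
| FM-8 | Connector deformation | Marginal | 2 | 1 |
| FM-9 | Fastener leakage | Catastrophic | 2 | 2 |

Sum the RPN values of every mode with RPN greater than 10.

283

RPN = Severity × Occurrence × Detection:
  FM-1: 4 × 4 × 4 = 64
  FM-2: 3 × 1 × 3 = 9
  FM-3: 5 × 4 × 2 = 40
  FM-4: 2 × 4 × 3 = 24
  FM-5: 5 × 5 × 3 = 75
  FM-6: 2 × 3 × 2 = 12
  FM-7: 4 × 3 × 4 = 48
  FM-8: 2 × 2 × 1 = 4
  FM-9: 5 × 2 × 2 = 20
RPN > 10: FM-1 (64), FM-3 (40), FM-4 (24), FM-5 (75), FM-6 (12), FM-7 (48), FM-9 (20).
Sum: 64 + 40 + 24 + 75 + 12 + 48 + 20 = 283.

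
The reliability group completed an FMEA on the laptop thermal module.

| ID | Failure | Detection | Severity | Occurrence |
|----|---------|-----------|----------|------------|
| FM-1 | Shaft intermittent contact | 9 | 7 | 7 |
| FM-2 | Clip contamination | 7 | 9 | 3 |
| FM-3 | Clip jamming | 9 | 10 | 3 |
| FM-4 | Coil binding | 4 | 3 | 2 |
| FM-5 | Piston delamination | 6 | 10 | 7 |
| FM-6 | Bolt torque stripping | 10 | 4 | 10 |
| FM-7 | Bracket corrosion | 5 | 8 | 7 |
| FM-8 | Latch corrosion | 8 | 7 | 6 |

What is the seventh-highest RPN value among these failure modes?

189

RPN = Severity × Occurrence × Detection:
  FM-1: 7 × 7 × 9 = 441
  FM-2: 9 × 3 × 7 = 189
  FM-3: 10 × 3 × 9 = 270
  FM-4: 3 × 2 × 4 = 24
  FM-5: 10 × 7 × 6 = 420
  FM-6: 4 × 10 × 10 = 400
  FM-7: 8 × 7 × 5 = 280
  FM-8: 7 × 6 × 8 = 336
Sorted descending: 441, 420, 400, 336, 280, 270, 189, 24.
The seventh-highest RPN is 189 (FM-2).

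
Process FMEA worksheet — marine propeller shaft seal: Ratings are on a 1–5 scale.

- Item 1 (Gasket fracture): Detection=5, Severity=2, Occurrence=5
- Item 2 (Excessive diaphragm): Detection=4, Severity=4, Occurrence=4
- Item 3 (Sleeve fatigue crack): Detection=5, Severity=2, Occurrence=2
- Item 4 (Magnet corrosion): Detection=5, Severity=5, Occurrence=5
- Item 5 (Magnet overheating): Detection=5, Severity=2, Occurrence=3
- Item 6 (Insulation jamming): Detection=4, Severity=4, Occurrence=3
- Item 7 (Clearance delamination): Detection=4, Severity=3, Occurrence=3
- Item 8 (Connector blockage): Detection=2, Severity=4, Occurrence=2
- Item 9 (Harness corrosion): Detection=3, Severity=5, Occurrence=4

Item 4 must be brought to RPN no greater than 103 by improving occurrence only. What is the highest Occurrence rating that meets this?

4

Item 4: S=5, O=5, D=5 → current RPN = 125.
Fixed product = 25. Need 25 × O ≤ 103, so O ≤ 103/25 = 4.12.
Maximum integer Occurrence rating = 4 (gives RPN 100; O=5 would give 125 > 103).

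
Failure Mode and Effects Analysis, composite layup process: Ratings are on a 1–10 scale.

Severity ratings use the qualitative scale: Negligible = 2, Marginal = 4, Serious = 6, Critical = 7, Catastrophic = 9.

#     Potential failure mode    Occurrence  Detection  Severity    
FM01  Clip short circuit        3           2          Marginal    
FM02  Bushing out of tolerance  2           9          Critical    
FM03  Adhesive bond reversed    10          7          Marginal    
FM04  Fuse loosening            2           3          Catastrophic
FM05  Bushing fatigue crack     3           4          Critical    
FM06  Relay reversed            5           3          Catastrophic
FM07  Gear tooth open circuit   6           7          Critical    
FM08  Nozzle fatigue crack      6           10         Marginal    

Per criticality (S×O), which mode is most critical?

FM06

Criticality = Severity × Occurrence:
  FM01: 4 × 3 = 12
  FM02: 7 × 2 = 14
  FM03: 4 × 10 = 40
  FM04: 9 × 2 = 18
  FM05: 7 × 3 = 21
  FM06: 9 × 5 = 45
  FM07: 7 × 6 = 42
  FM08: 4 × 6 = 24
Highest criticality is 45 → FM06.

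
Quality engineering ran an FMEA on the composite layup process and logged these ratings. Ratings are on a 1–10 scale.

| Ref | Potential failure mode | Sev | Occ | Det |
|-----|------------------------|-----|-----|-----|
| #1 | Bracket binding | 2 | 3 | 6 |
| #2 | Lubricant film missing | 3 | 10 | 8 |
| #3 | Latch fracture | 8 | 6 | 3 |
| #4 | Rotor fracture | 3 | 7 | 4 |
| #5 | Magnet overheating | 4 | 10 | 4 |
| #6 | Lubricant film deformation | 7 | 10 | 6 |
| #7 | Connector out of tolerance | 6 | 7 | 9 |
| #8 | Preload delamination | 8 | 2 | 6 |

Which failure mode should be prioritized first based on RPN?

RPN = Severity × Occurrence × Detection:
  #1: 2 × 3 × 6 = 36
  #2: 3 × 10 × 8 = 240
  #3: 8 × 6 × 3 = 144
  #4: 3 × 7 × 4 = 84
  #5: 4 × 10 × 4 = 160
  #6: 7 × 10 × 6 = 420
  #7: 6 × 7 × 9 = 378
  #8: 8 × 2 × 6 = 96
Highest RPN is 420 → #6.

#6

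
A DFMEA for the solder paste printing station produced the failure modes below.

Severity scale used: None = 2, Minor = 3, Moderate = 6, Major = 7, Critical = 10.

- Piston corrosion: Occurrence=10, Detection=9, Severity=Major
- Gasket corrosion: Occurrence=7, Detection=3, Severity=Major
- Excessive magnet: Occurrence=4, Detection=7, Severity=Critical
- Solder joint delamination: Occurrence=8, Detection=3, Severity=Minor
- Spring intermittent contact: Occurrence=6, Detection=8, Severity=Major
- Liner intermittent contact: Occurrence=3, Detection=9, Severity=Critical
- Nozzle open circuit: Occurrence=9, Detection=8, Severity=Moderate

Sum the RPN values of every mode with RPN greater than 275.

RPN = Severity × Occurrence × Detection:
  Piston corrosion: 7 × 10 × 9 = 630
  Gasket corrosion: 7 × 7 × 3 = 147
  Excessive magnet: 10 × 4 × 7 = 280
  Solder joint delamination: 3 × 8 × 3 = 72
  Spring intermittent contact: 7 × 6 × 8 = 336
  Liner intermittent contact: 10 × 3 × 9 = 270
  Nozzle open circuit: 6 × 9 × 8 = 432
RPN > 275: Piston corrosion (630), Excessive magnet (280), Spring intermittent contact (336), Nozzle open circuit (432).
Sum: 630 + 280 + 336 + 432 = 1678.

1678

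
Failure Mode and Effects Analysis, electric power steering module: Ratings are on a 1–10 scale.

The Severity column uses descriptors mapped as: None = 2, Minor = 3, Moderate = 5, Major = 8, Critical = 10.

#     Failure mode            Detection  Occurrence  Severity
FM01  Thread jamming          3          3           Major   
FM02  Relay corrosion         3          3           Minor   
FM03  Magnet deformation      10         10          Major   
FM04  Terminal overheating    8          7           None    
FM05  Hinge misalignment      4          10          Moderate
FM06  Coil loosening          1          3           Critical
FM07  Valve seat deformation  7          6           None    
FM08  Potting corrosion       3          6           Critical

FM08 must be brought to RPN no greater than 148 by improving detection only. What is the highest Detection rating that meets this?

2

FM08: S=10, O=6, D=3 → current RPN = 180.
Fixed product = 60. Need 60 × D ≤ 148, so D ≤ 148/60 = 2.47.
Maximum integer Detection rating = 2 (gives RPN 120; D=3 would give 180 > 148).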